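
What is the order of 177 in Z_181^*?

45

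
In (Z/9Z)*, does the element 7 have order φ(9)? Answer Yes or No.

No

φ(9) = φ(3^2) = 3·(3−1) = 6 = 2 · 3.
It suffices to check that the order of 7 is not a proper divisor of 6: compute 7^(6/q) for q ∈ {2, 3}.
7^3 ≡ 1 (mod 9)  [q = 2: ≡ 1 ✗]
7^2 ≡ 4 (mod 9)  [q = 3: ≢ 1 ✓]
The check at q = 2 fails, so 7 generates a proper subgroup.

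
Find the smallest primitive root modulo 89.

3

φ(89) = 89 − 1 = 88 = 2^3 · 11.
Test candidates g = 2, 3, … against the prime factors q ∈ {2, 11} of φ(89): g is a generator iff g^(88/q) ≢ 1 for every such q.
g = 2: 2^44 ≡ 1 — hits 1, so not a primitive root.
g = 3: 3^44 ≡ 88; 3^8 ≡ 64 — none is 1, so 3 is a primitive root.
So 3 is the smallest generator of (Z/89Z)^×.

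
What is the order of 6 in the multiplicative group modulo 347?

346

The order of 6 must divide φ(347) = 347 − 1 = 346 = 2 · 173.
Divisors of 346: 1, 2, 173, 346.
Compute 6^d (mod 347) for the divisors d until we hit 1:
6^1 ≡ 6 (mod 347)
6^2 ≡ 36 (mod 347)
6^173 ≡ 346 (mod 347)
6^346 ≡ 1 (mod 347) ✓
Hence ord(6) = 346.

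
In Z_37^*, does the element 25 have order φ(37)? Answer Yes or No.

No

φ(37) = 37 − 1 = 36 = 2^2 · 3^2.
An element g generates (Z/37Z)^× iff g^(36/q) ≢ 1 (mod 37) for each prime q ∈ {2, 3}.
25^18 ≡ 1 (mod 37)  [q = 2: ≡ 1 ✗]
25^12 ≡ 26 (mod 37)  [q = 3: ≢ 1 ✓]
Since 25^18 ≡ 1, the order of 25 divides 18 < 36, so 25 is not a primitive root.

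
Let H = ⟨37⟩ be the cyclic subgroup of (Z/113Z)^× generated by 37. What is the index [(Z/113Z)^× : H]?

The order of 37 must divide φ(113) = 113 − 1 = 112 = 2^4 · 7.
Divisors of 112: 1, 2, 4, 7, 8, 14, 16, 28, 56, 112.
Check 37^d mod 113 for each divisor in increasing order:
37^1 ≡ 37 (mod 113)
37^2 ≡ 13 (mod 113)
37^4 ≡ 56 (mod 113)
37^7 ≡ 42 (mod 113)
37^8 ≡ 85 (mod 113)
37^14 ≡ 69 (mod 113)
37^16 ≡ 106 (mod 113)
37^28 ≡ 15 (mod 113)
37^56 ≡ 112 (mod 113)
37^112 ≡ 1 (mod 113) ✓
So ord_113(37) = 112, hence |⟨37⟩| = 112.
The index is φ(113) / ord(37) = 112 / 112 = 1.

1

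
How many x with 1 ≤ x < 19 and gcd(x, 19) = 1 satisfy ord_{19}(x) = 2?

φ(19) = 19 − 1 = 18 = 2 · 3^2.
Since (Z/19Z)^× is cyclic of order 18, the number of elements of order d is φ(d) when d | 18 and 0 otherwise.
2 | 18, and φ(2) = 2 − 1 = 1.

1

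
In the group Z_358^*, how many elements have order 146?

0

φ(358) = φ(2)·φ(179) = 1·178 = 178 = 2 · 89.
In a cyclic group of order 178, there are φ(d) elements of order d for each divisor d of 178, and zero for non-divisors.
Since 146 ∤ 178, the count is 0.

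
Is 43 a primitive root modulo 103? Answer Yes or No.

Yes

φ(103) = 103 − 1 = 102 = 2 · 3 · 17.
An element g generates (Z/103Z)^× iff g^(102/q) ≢ 1 (mod 103) for each prime q ∈ {2, 3, 17}.
43^51 ≡ 102 (mod 103)  [q = 2: ≢ 1 ✓]
43^34 ≡ 46 (mod 103)  [q = 3: ≢ 1 ✓]
43^6 ≡ 81 (mod 103)  [q = 17: ≢ 1 ✓]
None equal 1, so ord_103(43) = 102: 43 is a primitive root.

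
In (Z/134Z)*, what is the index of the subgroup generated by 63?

By Lagrange's theorem, ord_134(63) divides φ(134) = φ(2)·φ(67) = 1·66 = 66 = 2 · 3 · 11.
Divisors of 66: 1, 2, 3, 6, 11, 22, 33, 66.
Check 63^d mod 134 for each divisor in increasing order:
63^1 ≡ 63 (mod 134)
63^2 ≡ 83 (mod 134)
63^3 ≡ 3 (mod 134)
63^6 ≡ 9 (mod 134)
63^11 ≡ 97 (mod 134)
63^22 ≡ 29 (mod 134)
63^33 ≡ 133 (mod 134)
63^66 ≡ 1 (mod 134) ✓
The order of 63 is 66, so the subgroup it generates has 66 elements.
Index = |(Z/134Z)^×| / |⟨63⟩| = 66 / 66 = 1.

1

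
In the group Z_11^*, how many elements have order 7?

0

φ(11) = 11 − 1 = 10 = 2 · 5.
In a cyclic group of order 10, there are φ(d) elements of order d for each divisor d of 10, and zero for non-divisors.
7 does not divide 10, so no element of (Z/11Z)^× has order 7.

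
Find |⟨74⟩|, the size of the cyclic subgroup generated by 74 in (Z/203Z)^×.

21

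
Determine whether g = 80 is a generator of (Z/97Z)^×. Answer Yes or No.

Yes

φ(97) = 97 − 1 = 96 = 2^5 · 3.
Test 80^(96/q) mod 97 for each prime factor q of 96:
80^48 ≡ 96 (mod 97)  [q = 2: ≢ 1 ✓]
80^32 ≡ 61 (mod 97)  [q = 3: ≢ 1 ✓]
All checks pass, so 80 has order 96 and is a primitive root modulo 97.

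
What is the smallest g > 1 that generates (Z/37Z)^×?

φ(37) = 37 − 1 = 36 = 2^2 · 3^2.
g is a primitive root iff g^(36/q) ≢ 1 (mod 37) for each prime q ∈ {2, 3}.
g = 2: 2^18 ≡ 36; 2^12 ≡ 26 — none is 1, so 2 is a primitive root.
The smallest primitive root modulo 37 is 2.

2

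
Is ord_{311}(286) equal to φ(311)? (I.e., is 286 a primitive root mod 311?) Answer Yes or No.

Yes

φ(311) = 311 − 1 = 310 = 2 · 5 · 31.
Test 286^(310/q) mod 311 for each prime factor q of 310:
286^155 ≡ 310 (mod 311)  [q = 2: ≢ 1 ✓]
286^62 ≡ 52 (mod 311)  [q = 5: ≢ 1 ✓]
286^10 ≡ 243 (mod 311)  [q = 31: ≢ 1 ✓]
All checks pass, so 286 has order 310 and is a primitive root modulo 311.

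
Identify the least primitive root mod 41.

6

φ(41) = 41 − 1 = 40 = 2^3 · 5.
Test candidates g = 2, 3, … against the prime factors q ∈ {2, 5} of φ(41): g is a generator iff g^(40/q) ≢ 1 for every such q.
g = 2: 2^20 ≡ 1 — hits 1, so not a primitive root.
g = 3: 3^20 ≡ 40; 3^8 ≡ 1 — hits 1, so not a primitive root.
g = 4: 4^20 ≡ 1 — hits 1, so not a primitive root.
g = 5: 5^20 ≡ 1 — hits 1, so not a primitive root.
g = 6: 6^20 ≡ 40; 6^8 ≡ 10 — none is 1, so 6 is a primitive root.
Hence the least primitive root of 41 is 6.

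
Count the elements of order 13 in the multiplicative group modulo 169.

12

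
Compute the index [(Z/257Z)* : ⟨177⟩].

ord(177) | φ(257) = 257 − 1 = 256 = 2^8.
Divisors of 256: 1, 2, 4, 8, 16, 32, 64, 128, 256.
Test each divisor d:
177^1 ≡ 177 (mod 257)
177^2 ≡ 232 (mod 257)
177^4 ≡ 111 (mod 257)
177^8 ≡ 242 (mod 257)
177^16 ≡ 225 (mod 257)
177^32 ≡ 253 (mod 257)
177^64 ≡ 16 (mod 257)
177^128 ≡ 256 (mod 257)
177^256 ≡ 1 (mod 257) ✓
The order of 177 is 256, so the subgroup it generates has 256 elements.
[(Z/257Z)^× : ⟨177⟩] = 256/256 = 1.

1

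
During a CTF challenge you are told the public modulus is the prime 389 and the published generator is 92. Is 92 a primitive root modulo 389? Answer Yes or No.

φ(389) = 389 − 1 = 388 = 2^2 · 97.
92 is a primitive root mod 389 iff 92^(φ(389)/q) ≢ 1 for every prime q | φ(389), i.e. q ∈ {2, 97}.
92^194 ≡ 388 (mod 389)  [q = 2: ≢ 1 ✓]
92^4 ≡ 278 (mod 389)  [q = 97: ≢ 1 ✓]
Every test exponent gives a nontrivial residue, hence 92 generates the full group.

Yes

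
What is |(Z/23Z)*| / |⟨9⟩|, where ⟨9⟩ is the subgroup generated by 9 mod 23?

2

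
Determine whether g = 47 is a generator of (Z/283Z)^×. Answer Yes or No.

φ(283) = 283 − 1 = 282 = 2 · 3 · 47.
47 is a primitive root mod 283 iff 47^(φ(283)/q) ≢ 1 for every prime q | φ(283), i.e. q ∈ {2, 3, 47}.
47^141 ≡ 282 (mod 283)  [q = 2: ≢ 1 ✓]
47^94 ≡ 44 (mod 283)  [q = 3: ≢ 1 ✓]
47^6 ≡ 29 (mod 283)  [q = 47: ≢ 1 ✓]
Every test exponent gives a nontrivial residue, hence 47 generates the full group.

Yes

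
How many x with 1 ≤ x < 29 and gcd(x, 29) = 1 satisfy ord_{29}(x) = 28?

12

φ(29) = 29 − 1 = 28 = 2^2 · 7.
(Z/29Z)^× is cyclic (|G| = 28); a cyclic group of order m has exactly φ(d) elements of each order d | m, and none otherwise.
28 = 2^2 · 7 divides 28, and φ(28) = 12.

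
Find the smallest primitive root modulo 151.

φ(151) = 151 − 1 = 150 = 2 · 3 · 5^2.
Test candidates g = 2, 3, … against the prime factors q ∈ {2, 3, 5} of φ(151): g is a generator iff g^(150/q) ≢ 1 for every such q.
g = 2: 2^75 ≡ 1 — hits 1, so not a primitive root.
g = 3: 3^75 ≡ 150; 3^50 ≡ 1 — hits 1, so not a primitive root.
g = 4: 4^75 ≡ 1 — hits 1, so not a primitive root.
g = 5: 5^75 ≡ 1 — hits 1, so not a primitive root.
g = 6: 6^75 ≡ 150; 6^50 ≡ 32; 6^30 ≡ 59 — none is 1, so 6 is a primitive root.
So 6 is the smallest generator of (Z/151Z)^×.

6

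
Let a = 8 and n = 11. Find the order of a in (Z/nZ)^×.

10

The order of 8 must divide φ(11) = 11 − 1 = 10 = 2 · 5.
Divisors of 10: 1, 2, 5, 10.
Test each divisor d:
8^1 ≡ 8
8^2 ≡ 9
8^5 ≡ 10
8^10 ≡ 1
Therefore the multiplicative order of 8 modulo 11 is 10.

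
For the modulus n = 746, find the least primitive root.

5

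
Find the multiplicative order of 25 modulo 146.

36

By Lagrange's theorem, ord_146(25) divides φ(146) = φ(2)·φ(73) = 1·72 = 72 = 2^3 · 3^2.
Divisors of 72: 1, 2, 3, 4, 6, 8, 9, 12, 18, 24, 36, 72.
Evaluate successive powers at the divisors of 72:
25^1 ≡ 25
25^2 ≡ 41
25^3 ≡ 3
25^4 ≡ 75
25^6 ≡ 9
25^8 ≡ 77
25^9 ≡ 27
25^12 ≡ 81
25^18 ≡ 145
25^24 ≡ 137
25^36 ≡ 1
Therefore the multiplicative order of 25 modulo 146 is 36.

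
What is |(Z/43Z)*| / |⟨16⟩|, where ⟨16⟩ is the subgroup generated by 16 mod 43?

6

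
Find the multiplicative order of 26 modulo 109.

27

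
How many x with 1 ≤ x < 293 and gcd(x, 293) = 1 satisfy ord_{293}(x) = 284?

0

φ(293) = 293 − 1 = 292 = 2^2 · 73.
In a cyclic group of order 292, there are φ(d) elements of order d for each divisor d of 292, and zero for non-divisors.
Here 292 is not a multiple of 284, so there are no elements of order 284.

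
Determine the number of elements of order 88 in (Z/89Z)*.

40

φ(89) = 89 − 1 = 88 = 2^3 · 11.
Since (Z/89Z)^× is cyclic of order 88, the number of elements of order d is φ(d) when d | 88 and 0 otherwise.
88 = 2^3 · 11 divides 88, and φ(88) = 40.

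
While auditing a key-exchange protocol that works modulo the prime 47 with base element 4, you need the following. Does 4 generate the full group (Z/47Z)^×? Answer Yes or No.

No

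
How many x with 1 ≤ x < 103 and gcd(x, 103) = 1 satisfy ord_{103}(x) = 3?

2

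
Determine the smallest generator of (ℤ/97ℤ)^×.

5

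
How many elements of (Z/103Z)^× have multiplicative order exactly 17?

φ(103) = 103 − 1 = 102 = 2 · 3 · 17.
In a cyclic group of order 102, there are φ(d) elements of order d for each divisor d of 102, and zero for non-divisors.
17 | 102, and φ(17) = 17 − 1 = 16.

16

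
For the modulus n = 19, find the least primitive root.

φ(19) = 19 − 1 = 18 = 2 · 3^2.
g is a primitive root iff g^(18/q) ≢ 1 (mod 19) for each prime q ∈ {2, 3}.
g = 2: 2^9 ≡ 18; 2^6 ≡ 7 — none is 1, so 2 is a primitive root.
Hence the least primitive root of 19 is 2.

2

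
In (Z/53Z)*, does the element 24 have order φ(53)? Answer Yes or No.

No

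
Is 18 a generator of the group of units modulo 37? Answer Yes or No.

Yes

φ(37) = 37 − 1 = 36 = 2^2 · 3^2.
An element g generates (Z/37Z)^× iff g^(36/q) ≢ 1 (mod 37) for each prime q ∈ {2, 3}.
18^18 ≡ 36 (mod 37)  [q = 2: ≢ 1 ✓]
18^12 ≡ 10 (mod 37)  [q = 3: ≢ 1 ✓]
None equal 1, so ord_37(18) = 36: 18 is a primitive root.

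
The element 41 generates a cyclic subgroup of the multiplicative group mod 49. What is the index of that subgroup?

3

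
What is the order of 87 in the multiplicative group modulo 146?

72

ord(87) | φ(146) = φ(2)·φ(73) = 1·72 = 72 = 2^3 · 3^2.
Divisors of 72: 1, 2, 3, 4, 6, 8, 9, 12, 18, 24, 36, 72.
Test each divisor d:
87^1 ≡ 87 (mod 146)
87^2 ≡ 123 (mod 146)
87^3 ≡ 43 (mod 146)
87^4 ≡ 91 (mod 146)
87^6 ≡ 97 (mod 146)
87^8 ≡ 105 (mod 146)
87^9 ≡ 83 (mod 146)
87^12 ≡ 65 (mod 146)
87^18 ≡ 27 (mod 146)
87^24 ≡ 137 (mod 146)
87^36 ≡ 145 (mod 146)
87^72 ≡ 1 (mod 146) ✓
Therefore the multiplicative order of 87 modulo 146 is 72.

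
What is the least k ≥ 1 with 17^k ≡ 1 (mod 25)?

ord(17) | φ(25) = φ(5^2) = 5·(5−1) = 20 = 2^2 · 5.
Divisors of 20: 1, 2, 4, 5, 10, 20.
Evaluate successive powers at the divisors of 20:
17^1 ≡ 17
17^2 ≡ 14
17^4 ≡ 21
17^5 ≡ 7
17^10 ≡ 24
17^20 ≡ 1
Hence ord(17) = 20.

20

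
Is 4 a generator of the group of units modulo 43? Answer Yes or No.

No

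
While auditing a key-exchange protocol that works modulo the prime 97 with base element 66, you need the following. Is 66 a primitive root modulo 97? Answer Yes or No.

φ(97) = 97 − 1 = 96 = 2^5 · 3.
An element g generates (Z/97Z)^× iff g^(96/q) ≢ 1 (mod 97) for each prime q ∈ {2, 3}.
66^48 ≡ 1 (mod 97)  [q = 2: ≡ 1 ✗]
66^32 ≡ 35 (mod 97)  [q = 3: ≢ 1 ✓]
The check at q = 2 fails, so 66 generates a proper subgroup.

No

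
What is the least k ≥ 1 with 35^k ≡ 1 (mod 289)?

ord(35) | φ(289) = φ(17^2) = 17·(17−1) = 272 = 2^4 · 17.
Divisors of 272: 1, 2, 4, 8, 16, 17, 34, 68, 136, 272.
Test each divisor d:
35^1 ≡ 35 (mod 289)
35^2 ≡ 69 (mod 289)
35^4 ≡ 137 (mod 289)
35^8 ≡ 273 (mod 289)
35^16 ≡ 256 (mod 289)
35^17 ≡ 1 (mod 289) ✓
Therefore the multiplicative order of 35 modulo 289 is 17.

17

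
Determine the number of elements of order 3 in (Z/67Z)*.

φ(67) = 67 − 1 = 66 = 2 · 3 · 11.
Since (Z/67Z)^× is cyclic of order 66, the number of elements of order d is φ(d) when d | 66 and 0 otherwise.
3 | 66, and φ(3) = 3 − 1 = 2.

2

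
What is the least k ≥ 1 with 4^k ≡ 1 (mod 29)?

The order of 4 must divide φ(29) = 29 − 1 = 28 = 2^2 · 7.
Divisors of 28: 1, 2, 4, 7, 14, 28.
Evaluate successive powers at the divisors of 28:
4^1 ≡ 4 (mod 29)
4^2 ≡ 16 (mod 29)
4^4 ≡ 24 (mod 29)
4^7 ≡ 28 (mod 29)
4^14 ≡ 1 (mod 29) ✓
Hence ord(4) = 14.

14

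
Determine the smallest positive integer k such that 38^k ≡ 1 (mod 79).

13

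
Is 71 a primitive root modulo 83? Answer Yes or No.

φ(83) = 83 − 1 = 82 = 2 · 41.
An element g generates (Z/83Z)^× iff g^(82/q) ≢ 1 (mod 83) for each prime q ∈ {2, 41}.
71^41 ≡ 82 (mod 83)  [q = 2: ≢ 1 ✓]
71^2 ≡ 61 (mod 83)  [q = 41: ≢ 1 ✓]
None equal 1, so ord_83(71) = 82: 71 is a primitive root.

Yes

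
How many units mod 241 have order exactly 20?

8

φ(241) = 241 − 1 = 240 = 2^4 · 3 · 5.
(Z/241Z)^× is cyclic (|G| = 240); a cyclic group of order m has exactly φ(d) elements of each order d | m, and none otherwise.
20 = 2^2 · 5 divides 240, and φ(20) = 8.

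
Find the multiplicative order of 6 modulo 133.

Since 6 ∈ (Z/133Z)^×, its order divides φ(133) = φ(7·19) = (7−1)·(19−1) = 6·18 = 108 = 2^2 · 3^3.
Divisors of 108: 1, 2, 3, 4, 6, 9, 12, 18, 27, 36, 54, 108.
Compute 6^d (mod 133) for the divisors d until we hit 1:
6^1 ≡ 6
6^2 ≡ 36
6^3 ≡ 83
6^4 ≡ 99
6^6 ≡ 106
6^9 ≡ 20
6^12 ≡ 64
6^18 ≡ 1
So ord_133(6) = 18.

18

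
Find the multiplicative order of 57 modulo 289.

272

ord(57) | φ(289) = φ(17^2) = 17·(17−1) = 272 = 2^4 · 17.
Divisors of 272: 1, 2, 4, 8, 16, 17, 34, 68, 136, 272.
Evaluate successive powers at the divisors of 272:
57^1 ≡ 57
57^2 ≡ 70
57^4 ≡ 276
57^8 ≡ 169
57^16 ≡ 239
57^17 ≡ 40
57^34 ≡ 155
57^68 ≡ 38
57^136 ≡ 288
57^272 ≡ 1
So ord_289(57) = 272.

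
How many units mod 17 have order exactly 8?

4

φ(17) = 17 − 1 = 16 = 2^4.
(Z/17Z)^× is cyclic (|G| = 16); a cyclic group of order m has exactly φ(d) elements of each order d | m, and none otherwise.
8 = 2^3 divides 16, and φ(8) = 4.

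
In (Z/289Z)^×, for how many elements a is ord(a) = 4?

φ(289) = φ(17^2) = 17·(17−1) = 272 = 2^4 · 17.
Since (Z/289Z)^× is cyclic of order 272, the number of elements of order d is φ(d) when d | 272 and 0 otherwise.
4 = 2^2 divides 272, and φ(4) = 2.

2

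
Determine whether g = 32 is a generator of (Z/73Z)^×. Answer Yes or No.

No

φ(73) = 73 − 1 = 72 = 2^3 · 3^2.
An element g generates (Z/73Z)^× iff g^(72/q) ≢ 1 (mod 73) for each prime q ∈ {2, 3}.
32^36 ≡ 1 (mod 73)  [q = 2: ≡ 1 ✗]
32^24 ≡ 8 (mod 73)  [q = 3: ≢ 1 ✓]
The check at q = 2 fails, so 32 generates a proper subgroup.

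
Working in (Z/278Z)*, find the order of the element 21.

138

Since 21 ∈ (Z/278Z)^×, its order divides φ(278) = φ(2)·φ(139) = 1·138 = 138 = 2 · 3 · 23.
Divisors of 138: 1, 2, 3, 6, 23, 46, 69, 138.
Evaluate successive powers at the divisors of 138:
21^1 ≡ 21
21^2 ≡ 163
21^3 ≡ 87
21^6 ≡ 63
21^23 ≡ 97
21^46 ≡ 235
21^69 ≡ 277
21^138 ≡ 1
The smallest such exponent is 138, so the order of 21 is 138.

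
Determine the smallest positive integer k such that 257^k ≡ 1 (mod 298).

148

ord(257) | φ(298) = φ(2)·φ(149) = 1·148 = 148 = 2^2 · 37.
Divisors of 148: 1, 2, 4, 37, 74, 148.
Evaluate successive powers at the divisors of 148:
257^1 ≡ 257 (mod 298)
257^2 ≡ 191 (mod 298)
257^4 ≡ 125 (mod 298)
257^37 ≡ 193 (mod 298)
257^74 ≡ 297 (mod 298)
257^148 ≡ 1 (mod 298) ✓
Hence ord(257) = 148.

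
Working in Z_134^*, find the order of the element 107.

11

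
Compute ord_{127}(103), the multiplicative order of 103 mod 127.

9

The order of 103 must divide φ(127) = 127 − 1 = 126 = 2 · 3^2 · 7.
Divisors of 126: 1, 2, 3, 6, 7, 9, 14, 18, 21, 42, 63, 126.
Test each divisor d:
103^1 ≡ 103 (mod 127)
103^2 ≡ 68 (mod 127)
103^3 ≡ 19 (mod 127)
103^6 ≡ 107 (mod 127)
103^7 ≡ 99 (mod 127)
103^9 ≡ 1 (mod 127) ✓
The smallest such exponent is 9, so the order of 103 is 9.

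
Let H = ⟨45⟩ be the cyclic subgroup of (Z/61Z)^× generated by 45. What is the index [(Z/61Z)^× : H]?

2

ord(45) | φ(61) = 61 − 1 = 60 = 2^2 · 3 · 5.
Divisors of 60: 1, 2, 3, 4, 5, 6, 10, 12, 15, 20, 30, 60.
Evaluate successive powers at the divisors of 60:
45^1 ≡ 45 (mod 61)
45^2 ≡ 12 (mod 61)
45^3 ≡ 52 (mod 61)
45^4 ≡ 22 (mod 61)
45^5 ≡ 14 (mod 61)
45^6 ≡ 20 (mod 61)
45^10 ≡ 13 (mod 61)
45^12 ≡ 34 (mod 61)
45^15 ≡ 60 (mod 61)
45^20 ≡ 47 (mod 61)
45^30 ≡ 1 (mod 61) ✓
Thus |⟨45⟩| = ord(45) = 30.
Index = |(Z/61Z)^×| / |⟨45⟩| = 60 / 30 = 2.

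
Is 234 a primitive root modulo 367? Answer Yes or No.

No

φ(367) = 367 − 1 = 366 = 2 · 3 · 61.
Test 234^(366/q) mod 367 for each prime factor q of 366:
234^183 ≡ 1 (mod 367)  [q = 2: ≡ 1 ✗]
234^122 ≡ 83 (mod 367)  [q = 3: ≢ 1 ✓]
234^6 ≡ 364 (mod 367)  [q = 61: ≢ 1 ✓]
The check at q = 2 fails, so 234 generates a proper subgroup.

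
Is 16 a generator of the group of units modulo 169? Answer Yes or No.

No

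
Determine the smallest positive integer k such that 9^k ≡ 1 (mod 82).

4

The order of 9 must divide φ(82) = φ(2)·φ(41) = 1·40 = 40 = 2^3 · 5.
Divisors of 40: 1, 2, 4, 5, 8, 10, 20, 40.
Check 9^d mod 82 for each divisor in increasing order:
9^1 ≡ 9 (mod 82)
9^2 ≡ 81 (mod 82)
9^4 ≡ 1 (mod 82) ✓
The smallest such exponent is 4, so the order of 9 is 4.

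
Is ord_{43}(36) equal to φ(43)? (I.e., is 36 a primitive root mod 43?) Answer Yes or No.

No

φ(43) = 43 − 1 = 42 = 2 · 3 · 7.
36 is a primitive root mod 43 iff 36^(φ(43)/q) ≢ 1 for every prime q | φ(43), i.e. q ∈ {2, 3, 7}.
36^21 ≡ 1 (mod 43)  [q = 2: ≡ 1 ✗]
36^14 ≡ 6 (mod 43)  [q = 3: ≢ 1 ✓]
36^6 ≡ 1 (mod 43)  [q = 7: ≡ 1 ✗]
36^21 ≡ 1 shows ord(36) | 21, strictly less than φ(43); not a primitive root.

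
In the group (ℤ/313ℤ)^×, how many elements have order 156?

φ(313) = 313 − 1 = 312 = 2^3 · 3 · 13.
(Z/313Z)^× is cyclic (|G| = 312); a cyclic group of order m has exactly φ(d) elements of each order d | m, and none otherwise.
156 = 2^2 · 3 · 13 divides 312, and φ(156) = 48.

48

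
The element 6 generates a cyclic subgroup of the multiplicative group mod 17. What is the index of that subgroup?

By Lagrange's theorem, ord_17(6) divides φ(17) = 17 − 1 = 16 = 2^4.
Divisors of 16: 1, 2, 4, 8, 16.
Test each divisor d:
6^1 ≡ 6 (mod 17)
6^2 ≡ 2 (mod 17)
6^4 ≡ 4 (mod 17)
6^8 ≡ 16 (mod 17)
6^16 ≡ 1 (mod 17) ✓
So ord_17(6) = 16, hence |⟨6⟩| = 16.
The index is φ(17) / ord(6) = 16 / 16 = 1.

1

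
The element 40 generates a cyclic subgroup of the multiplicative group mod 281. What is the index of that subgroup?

14

Since 40 ∈ (Z/281Z)^×, its order divides φ(281) = 281 − 1 = 280 = 2^3 · 5 · 7.
Divisors of 280: 1, 2, 4, 5, 7, 8, 10, 14, 20, 28, 35, 40, 56, 70, 140, 280.
Evaluate successive powers at the divisors of 280:
40^1 ≡ 40 (mod 281)
40^2 ≡ 195 (mod 281)
40^4 ≡ 90 (mod 281)
40^5 ≡ 228 (mod 281)
40^7 ≡ 62 (mod 281)
40^8 ≡ 232 (mod 281)
40^10 ≡ 280 (mod 281)
40^14 ≡ 191 (mod 281)
40^20 ≡ 1 (mod 281) ✓
The order of 40 is 20, so the subgroup it generates has 20 elements.
Index = |(Z/281Z)^×| / |⟨40⟩| = 280 / 20 = 14.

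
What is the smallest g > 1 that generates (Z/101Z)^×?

φ(101) = 101 − 1 = 100 = 2^2 · 5^2.
g is a primitive root iff g^(100/q) ≢ 1 (mod 101) for each prime q ∈ {2, 5}.
g = 2: 2^50 ≡ 100; 2^20 ≡ 95 — none is 1, so 2 is a primitive root.
The smallest primitive root modulo 101 is 2.

2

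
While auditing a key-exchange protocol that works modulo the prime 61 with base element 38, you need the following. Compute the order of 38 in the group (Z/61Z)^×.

ord(38) | φ(61) = 61 − 1 = 60 = 2^2 · 3 · 5.
Divisors of 60: 1, 2, 3, 4, 5, 6, 10, 12, 15, 20, 30, 60.
Evaluate successive powers at the divisors of 60:
38^1 ≡ 38
38^2 ≡ 41
38^3 ≡ 33
38^4 ≡ 34
38^5 ≡ 11
38^6 ≡ 52
38^10 ≡ 60
38^12 ≡ 20
38^15 ≡ 50
38^20 ≡ 1
So ord_61(38) = 20.

20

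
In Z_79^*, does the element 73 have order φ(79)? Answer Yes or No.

φ(79) = 79 − 1 = 78 = 2 · 3 · 13.
It suffices to check that the order of 73 is not a proper divisor of 78: compute 73^(78/q) for q ∈ {2, 3, 13}.
73^39 ≡ 1 (mod 79)  [q = 2: ≡ 1 ✗]
73^26 ≡ 55 (mod 79)  [q = 3: ≢ 1 ✓]
73^6 ≡ 46 (mod 79)  [q = 13: ≢ 1 ✓]
The check at q = 2 fails, so 73 generates a proper subgroup.

No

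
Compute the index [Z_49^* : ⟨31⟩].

7

Since 31 ∈ (Z/49Z)^×, its order divides φ(49) = φ(7^2) = 7·(7−1) = 42 = 2 · 3 · 7.
Divisors of 42: 1, 2, 3, 6, 7, 14, 21, 42.
Evaluate successive powers at the divisors of 42:
31^1 ≡ 31 (mod 49)
31^2 ≡ 30 (mod 49)
31^3 ≡ 48 (mod 49)
31^6 ≡ 1 (mod 49) ✓
So ord_49(31) = 6, hence |⟨31⟩| = 6.
The index is φ(49) / ord(31) = 42 / 6 = 7.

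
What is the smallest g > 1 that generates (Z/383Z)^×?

5

φ(383) = 383 − 1 = 382 = 2 · 191.
Test candidates g = 2, 3, … against the prime factors q ∈ {2, 191} of φ(383): g is a generator iff g^(382/q) ≢ 1 for every such q.
g = 2: 2^191 ≡ 1 — hits 1, so not a primitive root.
g = 3: 3^191 ≡ 1 — hits 1, so not a primitive root.
g = 4: 4^191 ≡ 1 — hits 1, so not a primitive root.
g = 5: 5^191 ≡ 382; 5^2 ≡ 25 — none is 1, so 5 is a primitive root.
Hence the least primitive root of 383 is 5.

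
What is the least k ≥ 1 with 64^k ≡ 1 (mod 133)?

3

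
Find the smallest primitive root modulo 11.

φ(11) = 11 − 1 = 10 = 2 · 5.
g is a primitive root iff g^(10/q) ≢ 1 (mod 11) for each prime q ∈ {2, 5}.
g = 2: 2^5 ≡ 10; 2^2 ≡ 4 — none is 1, so 2 is a primitive root.
The smallest primitive root modulo 11 is 2.

2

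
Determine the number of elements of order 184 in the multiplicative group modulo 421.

0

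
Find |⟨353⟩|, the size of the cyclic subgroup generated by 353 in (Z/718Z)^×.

The order of 353 must divide φ(718) = φ(2)·φ(359) = 1·358 = 358 = 2 · 179.
Divisors of 358: 1, 2, 179, 358.
Evaluate successive powers at the divisors of 358:
353^1 ≡ 353 (mod 718)
353^2 ≡ 395 (mod 718)
353^179 ≡ 717 (mod 718)
353^358 ≡ 1 (mod 718) ✓
Therefore the multiplicative order of 353 modulo 718 is 358.

358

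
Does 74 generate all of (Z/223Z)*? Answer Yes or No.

φ(223) = 223 − 1 = 222 = 2 · 3 · 37.
74 is a primitive root mod 223 iff 74^(φ(223)/q) ≢ 1 for every prime q | φ(223), i.e. q ∈ {2, 3, 37}.
74^111 ≡ 1 (mod 223)  [q = 2: ≡ 1 ✗]
74^74 ≡ 39 (mod 223)  [q = 3: ≢ 1 ✓]
74^6 ≡ 197 (mod 223)  [q = 37: ≢ 1 ✓]
Since 74^111 ≡ 1, the order of 74 divides 111 < 222, so 74 is not a primitive root.

No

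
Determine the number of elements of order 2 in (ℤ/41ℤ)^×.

1

φ(41) = 41 − 1 = 40 = 2^3 · 5.
In a cyclic group of order 40, there are φ(d) elements of order d for each divisor d of 40, and zero for non-divisors.
2 | 40, and φ(2) = 2 − 1 = 1.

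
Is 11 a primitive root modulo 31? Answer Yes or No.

Yes

φ(31) = 31 − 1 = 30 = 2 · 3 · 5.
An element g generates (Z/31Z)^× iff g^(30/q) ≢ 1 (mod 31) for each prime q ∈ {2, 3, 5}.
11^15 ≡ 30 (mod 31)  [q = 2: ≢ 1 ✓]
11^10 ≡ 5 (mod 31)  [q = 3: ≢ 1 ✓]
11^6 ≡ 4 (mod 31)  [q = 5: ≢ 1 ✓]
Every test exponent gives a nontrivial residue, hence 11 generates the full group.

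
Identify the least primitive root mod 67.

2

φ(67) = 67 − 1 = 66 = 2 · 3 · 11.
g is a primitive root iff g^(66/q) ≢ 1 (mod 67) for each prime q ∈ {2, 3, 11}.
g = 2: 2^33 ≡ 66; 2^22 ≡ 37; 2^6 ≡ 64 — none is 1, so 2 is a primitive root.
The smallest primitive root modulo 67 is 2.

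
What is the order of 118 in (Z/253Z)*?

ord(118) | φ(253) = φ(11·23) = (11−1)·(23−1) = 10·22 = 220 = 2^2 · 5 · 11.
Divisors of 220: 1, 2, 4, 5, 10, 11, 20, 22, 44, 55, 110, 220.
Test each divisor d:
118^1 ≡ 118 (mod 253)
118^2 ≡ 9 (mod 253)
118^4 ≡ 81 (mod 253)
118^5 ≡ 197 (mod 253)
118^10 ≡ 100 (mod 253)
118^11 ≡ 162 (mod 253)
118^20 ≡ 133 (mod 253)
118^22 ≡ 185 (mod 253)
118^44 ≡ 70 (mod 253)
118^55 ≡ 208 (mod 253)
118^110 ≡ 1 (mod 253) ✓
Hence ord(118) = 110.

110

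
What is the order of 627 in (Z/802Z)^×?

By Lagrange's theorem, ord_802(627) divides φ(802) = φ(2)·φ(401) = 1·400 = 400 = 2^4 · 5^2.
Divisors of 400: 1, 2, 4, 5, 8, 10, 16, 20, 25, 40, 50, 80, 100, 200, 400.
Compute 627^d (mod 802) for the divisors d until we hit 1:
627^1 ≡ 627 (mod 802)
627^2 ≡ 149 (mod 802)
627^4 ≡ 547 (mod 802)
627^5 ≡ 515 (mod 802)
627^8 ≡ 63 (mod 802)
627^10 ≡ 565 (mod 802)
627^16 ≡ 761 (mod 802)
627^20 ≡ 29 (mod 802)
627^25 ≡ 499 (mod 802)
627^40 ≡ 39 (mod 802)
627^50 ≡ 381 (mod 802)
627^80 ≡ 719 (mod 802)
627^100 ≡ 801 (mod 802)
627^200 ≡ 1 (mod 802) ✓
Hence ord(627) = 200.

200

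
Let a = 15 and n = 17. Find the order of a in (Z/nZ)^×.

Since 15 ∈ (Z/17Z)^×, its order divides φ(17) = 17 − 1 = 16 = 2^4.
Divisors of 16: 1, 2, 4, 8, 16.
Check 15^d mod 17 for each divisor in increasing order:
15^1 ≡ 15
15^2 ≡ 4
15^4 ≡ 16
15^8 ≡ 1
So ord_17(15) = 8.

8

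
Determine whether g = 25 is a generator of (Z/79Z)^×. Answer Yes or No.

φ(79) = 79 − 1 = 78 = 2 · 3 · 13.
It suffices to check that the order of 25 is not a proper divisor of 78: compute 25^(78/q) for q ∈ {2, 3, 13}.
25^39 ≡ 1 (mod 79)  [q = 2: ≡ 1 ✗]
25^26 ≡ 23 (mod 79)  [q = 3: ≢ 1 ✓]
25^6 ≡ 52 (mod 79)  [q = 13: ≢ 1 ✓]
The check at q = 2 fails, so 25 generates a proper subgroup.

No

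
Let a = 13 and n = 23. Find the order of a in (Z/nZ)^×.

11

By Lagrange's theorem, ord_23(13) divides φ(23) = 23 − 1 = 22 = 2 · 11.
Divisors of 22: 1, 2, 11, 22.
Check 13^d mod 23 for each divisor in increasing order:
13^1 ≡ 13 (mod 23)
13^2 ≡ 8 (mod 23)
13^11 ≡ 1 (mod 23) ✓
The smallest such exponent is 11, so the order of 13 is 11.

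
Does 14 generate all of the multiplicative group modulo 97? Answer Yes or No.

Yes

φ(97) = 97 − 1 = 96 = 2^5 · 3.
14 is a primitive root mod 97 iff 14^(φ(97)/q) ≢ 1 for every prime q | φ(97), i.e. q ∈ {2, 3}.
14^48 ≡ 96 (mod 97)  [q = 2: ≢ 1 ✓]
14^32 ≡ 61 (mod 97)  [q = 3: ≢ 1 ✓]
Every test exponent gives a nontrivial residue, hence 14 generates the full group.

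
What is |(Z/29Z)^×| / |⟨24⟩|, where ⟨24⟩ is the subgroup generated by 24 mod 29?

4

Since 24 ∈ (Z/29Z)^×, its order divides φ(29) = 29 − 1 = 28 = 2^2 · 7.
Divisors of 28: 1, 2, 4, 7, 14, 28.
Compute 24^d (mod 29) for the divisors d until we hit 1:
24^1 ≡ 24
24^2 ≡ 25
24^4 ≡ 16
24^7 ≡ 1
The order of 24 is 7, so the subgroup it generates has 7 elements.
Index = |(Z/29Z)^×| / |⟨24⟩| = 28 / 7 = 4.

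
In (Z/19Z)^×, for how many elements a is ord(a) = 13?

0

φ(19) = 19 − 1 = 18 = 2 · 3^2.
Since (Z/19Z)^× is cyclic of order 18, the number of elements of order d is φ(d) when d | 18 and 0 otherwise.
13 does not divide 18, so no element of (Z/19Z)^× has order 13.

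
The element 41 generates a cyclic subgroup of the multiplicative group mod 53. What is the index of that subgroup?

1

The order of 41 must divide φ(53) = 53 − 1 = 52 = 2^2 · 13.
Divisors of 52: 1, 2, 4, 13, 26, 52.
Check 41^d mod 53 for each divisor in increasing order:
41^1 ≡ 41 (mod 53)
41^2 ≡ 38 (mod 53)
41^4 ≡ 13 (mod 53)
41^13 ≡ 30 (mod 53)
41^26 ≡ 52 (mod 53)
41^52 ≡ 1 (mod 53) ✓
Thus |⟨41⟩| = ord(41) = 52.
Index = |(Z/53Z)^×| / |⟨41⟩| = 52 / 52 = 1.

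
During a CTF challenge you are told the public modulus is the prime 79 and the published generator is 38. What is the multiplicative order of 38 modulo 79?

By Lagrange's theorem, ord_79(38) divides φ(79) = 79 − 1 = 78 = 2 · 3 · 13.
Divisors of 78: 1, 2, 3, 6, 13, 26, 39, 78.
Evaluate successive powers at the divisors of 78:
38^1 ≡ 38 (mod 79)
38^2 ≡ 22 (mod 79)
38^3 ≡ 46 (mod 79)
38^6 ≡ 62 (mod 79)
38^13 ≡ 1 (mod 79) ✓
Hence ord(38) = 13.

13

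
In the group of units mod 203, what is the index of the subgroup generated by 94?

4

ord(94) | φ(203) = φ(7·29) = (7−1)·(29−1) = 6·28 = 168 = 2^3 · 3 · 7.
Divisors of 168: 1, 2, 3, 4, 6, 7, 8, 12, 14, 21, 24, 28, 42, 56, 84, 168.
Check 94^d mod 203 for each divisor in increasing order:
94^1 ≡ 94 (mod 203)
94^2 ≡ 107 (mod 203)
94^3 ≡ 111 (mod 203)
94^4 ≡ 81 (mod 203)
94^6 ≡ 141 (mod 203)
94^7 ≡ 59 (mod 203)
94^8 ≡ 65 (mod 203)
94^12 ≡ 190 (mod 203)
94^14 ≡ 30 (mod 203)
94^21 ≡ 146 (mod 203)
94^24 ≡ 169 (mod 203)
94^28 ≡ 88 (mod 203)
94^42 ≡ 1 (mod 203) ✓
Thus |⟨94⟩| = ord(94) = 42.
The index is φ(203) / ord(94) = 168 / 42 = 4.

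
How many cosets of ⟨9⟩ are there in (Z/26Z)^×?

4

ord(9) | φ(26) = φ(2)·φ(13) = 1·12 = 12 = 2^2 · 3.
Divisors of 12: 1, 2, 3, 4, 6, 12.
Evaluate successive powers at the divisors of 12:
9^1 ≡ 9 (mod 26)
9^2 ≡ 3 (mod 26)
9^3 ≡ 1 (mod 26) ✓
So ord_26(9) = 3, hence |⟨9⟩| = 3.
Index = |(Z/26Z)^×| / |⟨9⟩| = 12 / 3 = 4.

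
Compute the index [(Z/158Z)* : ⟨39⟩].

1

Since 39 ∈ (Z/158Z)^×, its order divides φ(158) = φ(2)·φ(79) = 1·78 = 78 = 2 · 3 · 13.
Divisors of 78: 1, 2, 3, 6, 13, 26, 39, 78.
Evaluate successive powers at the divisors of 78:
39^1 ≡ 39
39^2 ≡ 99
39^3 ≡ 69
39^6 ≡ 21
39^13 ≡ 135
39^26 ≡ 55
39^39 ≡ 157
39^78 ≡ 1
So ord_158(39) = 78, hence |⟨39⟩| = 78.
The index is φ(158) / ord(39) = 78 / 78 = 1.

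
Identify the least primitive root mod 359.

φ(359) = 359 − 1 = 358 = 2 · 179.
g is a primitive root iff g^(358/q) ≢ 1 (mod 359) for each prime q ∈ {2, 179}.
g = 2: 2^179 ≡ 1 — hits 1, so not a primitive root.
g = 3: 3^179 ≡ 1 — hits 1, so not a primitive root.
g = 4: 4^179 ≡ 1 — hits 1, so not a primitive root.
g = 5: 5^179 ≡ 1 — hits 1, so not a primitive root.
g = 6: 6^179 ≡ 1 — hits 1, so not a primitive root.
g = 7: 7^179 ≡ 358; 7^2 ≡ 49 — none is 1, so 7 is a primitive root.
So 7 is the smallest generator of (Z/359Z)^×.

7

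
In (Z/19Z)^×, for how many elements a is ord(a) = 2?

1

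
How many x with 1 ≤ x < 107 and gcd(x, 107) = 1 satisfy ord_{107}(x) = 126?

0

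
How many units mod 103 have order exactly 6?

2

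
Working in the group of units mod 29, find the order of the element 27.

28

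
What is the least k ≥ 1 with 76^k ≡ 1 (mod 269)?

The order of 76 must divide φ(269) = 269 − 1 = 268 = 2^2 · 67.
Divisors of 268: 1, 2, 4, 67, 134, 268.
Compute 76^d (mod 269) for the divisors d until we hit 1:
76^1 ≡ 76
76^2 ≡ 127
76^4 ≡ 258
76^67 ≡ 187
76^134 ≡ 268
76^268 ≡ 1
Hence ord(76) = 268.

268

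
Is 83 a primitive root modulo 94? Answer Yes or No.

No

φ(94) = φ(2)·φ(47) = 1·46 = 46 = 2 · 23.
Test 83^(46/q) mod 94 for each prime factor q of 46:
83^23 ≡ 1 (mod 94)  [q = 2: ≡ 1 ✗]
83^2 ≡ 27 (mod 94)  [q = 23: ≢ 1 ✓]
The check at q = 2 fails, so 83 generates a proper subgroup.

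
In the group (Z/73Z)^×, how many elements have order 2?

φ(73) = 73 − 1 = 72 = 2^3 · 3^2.
Since (Z/73Z)^× is cyclic of order 72, the number of elements of order d is φ(d) when d | 72 and 0 otherwise.
2 | 72, and φ(2) = 2 − 1 = 1.

1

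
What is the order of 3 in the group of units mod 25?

20

By Lagrange's theorem, ord_25(3) divides φ(25) = φ(5^2) = 5·(5−1) = 20 = 2^2 · 5.
Divisors of 20: 1, 2, 4, 5, 10, 20.
Evaluate successive powers at the divisors of 20:
3^1 ≡ 3 (mod 25)
3^2 ≡ 9 (mod 25)
3^4 ≡ 6 (mod 25)
3^5 ≡ 18 (mod 25)
3^10 ≡ 24 (mod 25)
3^20 ≡ 1 (mod 25) ✓
Hence ord(3) = 20.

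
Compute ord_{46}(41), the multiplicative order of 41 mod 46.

11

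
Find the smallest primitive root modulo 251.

6

φ(251) = 251 − 1 = 250 = 2 · 5^3.
Test candidates g = 2, 3, … against the prime factors q ∈ {2, 5} of φ(251): g is a generator iff g^(250/q) ≢ 1 for every such q.
g = 2: 2^125 ≡ 250; 2^50 ≡ 1 — hits 1, so not a primitive root.
g = 3: 3^125 ≡ 1 — hits 1, so not a primitive root.
g = 4: 4^125 ≡ 1 — hits 1, so not a primitive root.
g = 5: 5^125 ≡ 1 — hits 1, so not a primitive root.
g = 6: 6^125 ≡ 250; 6^50 ≡ 219 — none is 1, so 6 is a primitive root.
The smallest primitive root modulo 251 is 6.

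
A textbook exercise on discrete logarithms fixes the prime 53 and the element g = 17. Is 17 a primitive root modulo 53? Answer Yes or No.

φ(53) = 53 − 1 = 52 = 2^2 · 13.
An element g generates (Z/53Z)^× iff g^(52/q) ≢ 1 (mod 53) for each prime q ∈ {2, 13}.
17^26 ≡ 1 (mod 53)  [q = 2: ≡ 1 ✗]
17^4 ≡ 46 (mod 53)  [q = 13: ≢ 1 ✓]
17^26 ≡ 1 shows ord(17) | 26, strictly less than φ(53); not a primitive root.

No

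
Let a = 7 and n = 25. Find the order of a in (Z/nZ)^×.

4

By Lagrange's theorem, ord_25(7) divides φ(25) = φ(5^2) = 5·(5−1) = 20 = 2^2 · 5.
Divisors of 20: 1, 2, 4, 5, 10, 20.
Check 7^d mod 25 for each divisor in increasing order:
7^1 ≡ 7
7^2 ≡ 24
7^4 ≡ 1
Hence ord(7) = 4.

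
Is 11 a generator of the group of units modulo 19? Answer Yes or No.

No

φ(19) = 19 − 1 = 18 = 2 · 3^2.
Test 11^(18/q) mod 19 for each prime factor q of 18:
11^9 ≡ 1 (mod 19)  [q = 2: ≡ 1 ✗]
11^6 ≡ 1 (mod 19)  [q = 3: ≡ 1 ✗]
11^9 ≡ 1 shows ord(11) | 9, strictly less than φ(19); not a primitive root.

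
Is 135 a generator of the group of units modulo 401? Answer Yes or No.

Yes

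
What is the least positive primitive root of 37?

2

φ(37) = 37 − 1 = 36 = 2^2 · 3^2.
Test candidates g = 2, 3, … against the prime factors q ∈ {2, 3} of φ(37): g is a generator iff g^(36/q) ≢ 1 for every such q.
g = 2: 2^18 ≡ 36; 2^12 ≡ 26 — none is 1, so 2 is a primitive root.
The smallest primitive root modulo 37 is 2.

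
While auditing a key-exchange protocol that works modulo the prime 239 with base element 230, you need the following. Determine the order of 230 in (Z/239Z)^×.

238

ord(230) | φ(239) = 239 − 1 = 238 = 2 · 7 · 17.
Divisors of 238: 1, 2, 7, 14, 17, 34, 119, 238.
Compute 230^d (mod 239) for the divisors d until we hit 1:
230^1 ≡ 230 (mod 239)
230^2 ≡ 81 (mod 239)
230^7 ≡ 138 (mod 239)
230^14 ≡ 163 (mod 239)
230^17 ≡ 195 (mod 239)
230^34 ≡ 24 (mod 239)
230^119 ≡ 238 (mod 239)
230^238 ≡ 1 (mod 239) ✓
Hence ord(230) = 238.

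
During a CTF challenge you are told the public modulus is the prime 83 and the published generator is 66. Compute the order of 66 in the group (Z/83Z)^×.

Since 66 ∈ (Z/83Z)^×, its order divides φ(83) = 83 − 1 = 82 = 2 · 41.
Divisors of 82: 1, 2, 41, 82.
Evaluate successive powers at the divisors of 82:
66^1 ≡ 66 (mod 83)
66^2 ≡ 40 (mod 83)
66^41 ≡ 82 (mod 83)
66^82 ≡ 1 (mod 83) ✓
So ord_83(66) = 82.

82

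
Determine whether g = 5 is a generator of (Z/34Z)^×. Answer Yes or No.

Yes

φ(34) = φ(2)·φ(17) = 1·16 = 16 = 2^4.
5 is a primitive root mod 34 iff 5^(φ(34)/q) ≢ 1 for every prime q | φ(34), i.e. q ∈ {2}.
5^8 ≡ 33 (mod 34)  [q = 2: ≢ 1 ✓]
None equal 1, so ord_34(5) = 16: 5 is a primitive root.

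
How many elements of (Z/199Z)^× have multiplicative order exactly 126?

0

φ(199) = 199 − 1 = 198 = 2 · 3^2 · 11.
Since (Z/199Z)^× is cyclic of order 198, the number of elements of order d is φ(d) when d | 198 and 0 otherwise.
Here 198 is not a multiple of 126, so there are no elements of order 126.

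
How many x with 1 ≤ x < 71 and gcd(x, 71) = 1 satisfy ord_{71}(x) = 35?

φ(71) = 71 − 1 = 70 = 2 · 5 · 7.
(Z/71Z)^× is cyclic (|G| = 70); a cyclic group of order m has exactly φ(d) elements of each order d | m, and none otherwise.
35 = 5 · 7 divides 70, and φ(35) = 24.

24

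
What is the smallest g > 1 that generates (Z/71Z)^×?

φ(71) = 71 − 1 = 70 = 2 · 5 · 7.
Test candidates g = 2, 3, … against the prime factors q ∈ {2, 5, 7} of φ(71): g is a generator iff g^(70/q) ≢ 1 for every such q.
g = 2: 2^35 ≡ 1 — hits 1, so not a primitive root.
g = 3: 3^35 ≡ 1 — hits 1, so not a primitive root.
g = 4: 4^35 ≡ 1 — hits 1, so not a primitive root.
g = 5: 5^35 ≡ 1 — hits 1, so not a primitive root.
g = 6: 6^35 ≡ 1 — hits 1, so not a primitive root.
g = 7: 7^35 ≡ 70; 7^14 ≡ 54; 7^10 ≡ 45 — none is 1, so 7 is a primitive root.
So 7 is the smallest generator of (Z/71Z)^×.

7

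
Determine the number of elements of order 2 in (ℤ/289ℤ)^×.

φ(289) = φ(17^2) = 17·(17−1) = 272 = 2^4 · 17.
In a cyclic group of order 272, there are φ(d) elements of order d for each divisor d of 272, and zero for non-divisors.
2 | 272, and φ(2) = 2 − 1 = 1.

1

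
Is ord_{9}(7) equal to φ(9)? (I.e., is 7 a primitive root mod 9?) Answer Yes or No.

No

φ(9) = φ(3^2) = 3·(3−1) = 6 = 2 · 3.
An element g generates (Z/9Z)^× iff g^(6/q) ≢ 1 (mod 9) for each prime q ∈ {2, 3}.
7^3 ≡ 1 (mod 9)  [q = 2: ≡ 1 ✗]
7^2 ≡ 4 (mod 9)  [q = 3: ≢ 1 ✓]
7^3 ≡ 1 shows ord(7) | 3, strictly less than φ(9); not a primitive root.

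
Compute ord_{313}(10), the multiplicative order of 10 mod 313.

312

ord(10) | φ(313) = 313 − 1 = 312 = 2^3 · 3 · 13.
Divisors of 312: 1, 2, 3, 4, 6, 8, 12, 13, 24, 26, 39, 52, 78, 104, 156, 312.
Evaluate successive powers at the divisors of 312:
10^1 ≡ 10 (mod 313)
10^2 ≡ 100 (mod 313)
10^3 ≡ 61 (mod 313)
10^4 ≡ 297 (mod 313)
10^6 ≡ 278 (mod 313)
10^8 ≡ 256 (mod 313)
10^12 ≡ 286 (mod 313)
10^13 ≡ 43 (mod 313)
10^24 ≡ 103 (mod 313)
10^26 ≡ 284 (mod 313)
10^39 ≡ 5 (mod 313)
10^52 ≡ 215 (mod 313)
10^78 ≡ 25 (mod 313)
10^104 ≡ 214 (mod 313)
10^156 ≡ 312 (mod 313)
10^312 ≡ 1 (mod 313) ✓
Hence ord(10) = 312.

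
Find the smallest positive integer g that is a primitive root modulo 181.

φ(181) = 181 − 1 = 180 = 2^2 · 3^2 · 5.
g is a primitive root iff g^(180/q) ≢ 1 (mod 181) for each prime q ∈ {2, 3, 5}.
g = 2: 2^90 ≡ 180; 2^60 ≡ 48; 2^36 ≡ 59 — none is 1, so 2 is a primitive root.
So 2 is the smallest generator of (Z/181Z)^×.

2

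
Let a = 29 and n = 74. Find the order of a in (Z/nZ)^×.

By Lagrange's theorem, ord_74(29) divides φ(74) = φ(2)·φ(37) = 1·36 = 36 = 2^2 · 3^2.
Divisors of 36: 1, 2, 3, 4, 6, 9, 12, 18, 36.
Compute 29^d (mod 74) for the divisors d until we hit 1:
29^1 ≡ 29
29^2 ≡ 27
29^3 ≡ 43
29^4 ≡ 63
29^6 ≡ 73
29^9 ≡ 31
29^12 ≡ 1
The smallest such exponent is 12, so the order of 29 is 12.

12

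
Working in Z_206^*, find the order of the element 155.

By Lagrange's theorem, ord_206(155) divides φ(206) = φ(2)·φ(103) = 1·102 = 102 = 2 · 3 · 17.
Divisors of 102: 1, 2, 3, 6, 17, 34, 51, 102.
Evaluate successive powers at the divisors of 102:
155^1 ≡ 155
155^2 ≡ 129
155^3 ≡ 13
155^6 ≡ 169
155^17 ≡ 149
155^34 ≡ 159
155^51 ≡ 1
Hence ord(155) = 51.

51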